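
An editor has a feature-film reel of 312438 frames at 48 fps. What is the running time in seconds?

6509.125 seconds

Running time = 312438 / (48) = 6509.125 s.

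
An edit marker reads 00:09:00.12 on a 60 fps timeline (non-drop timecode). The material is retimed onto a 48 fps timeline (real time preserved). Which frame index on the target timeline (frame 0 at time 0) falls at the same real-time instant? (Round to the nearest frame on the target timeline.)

Source frame index: (0×3600 + 9×60 + 0) × 60 + 12 = 32412.
Real time: 32412 / (60) = 2701/5 s.
Target frame: (2701/5) × (48) = 129648/5 ≈ 25929.600 → 25930.

frame 25930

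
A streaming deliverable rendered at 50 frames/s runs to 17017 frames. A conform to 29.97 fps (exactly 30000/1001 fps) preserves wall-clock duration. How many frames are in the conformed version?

10200 frames

Target frames = source frames × (target rate / source rate) = 17017 × (30000/1001)/(50) = 17017 × 600/1001 = 10200.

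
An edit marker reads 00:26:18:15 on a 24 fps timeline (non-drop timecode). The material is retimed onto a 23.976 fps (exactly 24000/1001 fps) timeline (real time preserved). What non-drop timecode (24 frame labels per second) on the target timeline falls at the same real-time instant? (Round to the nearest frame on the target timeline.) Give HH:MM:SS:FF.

Source frame index: (0×3600 + 26×60 + 18) × 24 + 15 = 37887.
Real time: 37887 / (24) = 12629/8 s.
Target frame: (12629/8) × (24000/1001) = 37887000/1001 ≈ 37849.151 → 37849.
At 24 labels/s: frame 37849 → 00:26:17:01.

00:26:17:01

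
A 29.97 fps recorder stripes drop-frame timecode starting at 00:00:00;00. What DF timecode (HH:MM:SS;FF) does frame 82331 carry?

Each 10-minute DF block holds 10 × 60 × 30 − 9 × 2 = 17982 frames. 82331 ÷ 17982 → 4 full blocks, remainder 10403.
Within the partial block the first minute is 1800 frames and each further minute 1798, so 5 further minute boundaries passed. Total skipped labels = 18 × 4 + 2 × 5 = 82.
Non-drop label index = 82331 + 82 = 82413; at 30 labels/s that is 00:45:47:03, i.e. DF 00:45:47;03.

00:45:47;03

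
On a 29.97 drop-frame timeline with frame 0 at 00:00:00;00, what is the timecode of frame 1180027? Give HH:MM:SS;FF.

Each 10-minute DF block holds 10 × 60 × 30 − 9 × 2 = 17982 frames. 1180027 ÷ 17982 → 65 full blocks, remainder 11197.
Within the partial block the first minute is 1800 frames and each further minute 1798, so 6 further minute boundaries passed. Total skipped labels = 18 × 65 + 2 × 6 = 1182.
Non-drop label index = 1180027 + 1182 = 1181209; at 30 labels/s that is 10:56:13:19, i.e. DF 10:56:13;19.

10:56:13;19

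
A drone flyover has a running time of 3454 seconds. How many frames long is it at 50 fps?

172700 frames

Frames = 3454 × 50 = 172700.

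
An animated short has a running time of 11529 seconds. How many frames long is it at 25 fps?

288225 frames

Frames = 11529 × 25 = 288225.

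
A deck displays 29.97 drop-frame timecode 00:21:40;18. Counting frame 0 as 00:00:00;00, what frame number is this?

As if non-drop at 30 labels/s: (0 × 3600 + 21 × 60 + 40) × 30 + 18 = 39018.
Minute boundaries passed: 21; those not divisible by 10: 21 − 2 = 19; dropped labels = 2 × 19 = 38.
Actual frame index = 39018 − 38 = 38980.

38980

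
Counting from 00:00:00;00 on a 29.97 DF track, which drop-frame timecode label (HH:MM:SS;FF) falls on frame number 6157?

00:03:25;13

Ten DF minutes hold 17982 frames, so frame 6157 lies in block 0 (frames 0–17981) with 6157 frames into that block.
The block's first minute is 1800 frames and the rest 1798 each; 6157 frames reaches minute 3, so 0 × 18 + 3 × 2 = 6 labels have been skipped so far.
Adding those back, label number 6157 + 6 = 6163 at 30 labels/s is 205 s + 13 f = 0 h 3 min 25 s frame 13, i.e. 00:03:25;13.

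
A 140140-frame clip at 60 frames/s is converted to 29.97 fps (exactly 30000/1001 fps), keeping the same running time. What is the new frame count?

Target frames = source frames × (target rate / source rate) = 140140 × (30000/1001)/(60) = 140140 × 500/1001 = 70000.

70000 frames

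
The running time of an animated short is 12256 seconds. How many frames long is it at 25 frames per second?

Frames = 12256 × 25 = 306400.

306400 frames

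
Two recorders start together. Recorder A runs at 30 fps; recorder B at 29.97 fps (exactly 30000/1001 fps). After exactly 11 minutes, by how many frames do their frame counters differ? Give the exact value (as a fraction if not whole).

11 min = 660 s.
A emits 30 × 660 = 19800 frames; B emits 30000/1001 × 660 = 1800000/91.
Difference = 1800/91 frames (≈ 19.7802); B is behind A.

1800/91 frames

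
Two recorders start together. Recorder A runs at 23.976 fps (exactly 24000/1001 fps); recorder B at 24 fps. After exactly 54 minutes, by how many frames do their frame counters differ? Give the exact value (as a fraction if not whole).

54 min = 3240 s.
A emits 24000/1001 × 3240 = 77760000/1001 frames; B emits 24 × 3240 = 77760.
Difference = 77760/1001 frames (≈ 77.6823); B is ahead of A.

77760/1001 frames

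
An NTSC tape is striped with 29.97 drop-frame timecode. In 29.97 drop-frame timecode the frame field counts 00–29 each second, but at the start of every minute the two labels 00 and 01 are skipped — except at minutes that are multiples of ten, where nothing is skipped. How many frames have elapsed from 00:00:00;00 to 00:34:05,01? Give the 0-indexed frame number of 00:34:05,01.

61289

As if non-drop at 30 labels/s: (0 × 3600 + 34 × 60 + 5) × 30 + 1 = 61351.
Minute boundaries passed: 34; those not divisible by 10: 34 − 3 = 31; dropped labels = 2 × 31 = 62.
Actual frame index = 61351 − 62 = 61289.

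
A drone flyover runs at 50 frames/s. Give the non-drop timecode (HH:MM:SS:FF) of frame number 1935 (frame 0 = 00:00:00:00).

1935 ÷ 50 = 38 full seconds, remainder 35 frames.
38 s = 0 h 0 min 38 s.
Timecode: 00:00:38:35.

00:00:38:35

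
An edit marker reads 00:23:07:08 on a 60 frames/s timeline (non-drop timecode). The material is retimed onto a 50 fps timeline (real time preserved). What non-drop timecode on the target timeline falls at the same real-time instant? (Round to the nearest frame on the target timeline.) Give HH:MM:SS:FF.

Source frame index: (0×3600 + 23×60 + 7) × 60 + 8 = 83228.
Real time: 83228 / (60) = 20807/15 s.
Target frame: (20807/15) × (50) = 208070/3 ≈ 69356.667 → 69357.
At 50 labels/s: frame 69357 → 00:23:07:07.

00:23:07:07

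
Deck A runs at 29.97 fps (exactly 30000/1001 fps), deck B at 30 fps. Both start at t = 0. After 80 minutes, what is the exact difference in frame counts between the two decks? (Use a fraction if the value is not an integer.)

80 min = 4800 s.
A emits 30000/1001 × 4800 = 144000000/1001 frames; B emits 30 × 4800 = 144000.
Difference = 144000/1001 frames (≈ 143.8561); B is ahead of A.

144000/1001 frames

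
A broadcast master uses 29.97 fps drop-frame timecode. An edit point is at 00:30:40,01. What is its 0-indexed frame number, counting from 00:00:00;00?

Complete 10-minute blocks: 3, each 17982 frames → 53946.
Remaining 0 whole minutes in the current block: 0 frames.
Within the current minute: 40 × 30 + 1 = 1201. Total = 53946 + 0 + 1201 = 55147.

55147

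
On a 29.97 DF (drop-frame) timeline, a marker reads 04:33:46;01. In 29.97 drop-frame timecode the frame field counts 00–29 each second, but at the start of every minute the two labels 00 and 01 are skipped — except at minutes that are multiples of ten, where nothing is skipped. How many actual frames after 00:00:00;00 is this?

Complete 10-minute blocks: 27, each 17982 frames → 485514.
Remaining 3 whole minutes in the current block: 1800 + 2 × 1798 = 5396 frames.
Within the current minute: 46 × 30 + 1 − 2 = 1379 (labels ;00/;01 skipped at this minute). Total = 485514 + 5396 + 1379 = 492289.

492289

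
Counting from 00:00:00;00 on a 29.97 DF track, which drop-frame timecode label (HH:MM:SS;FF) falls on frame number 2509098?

Ten DF minutes hold 17982 frames, so frame 2509098 lies in block 139 (frames 2499498–2517479) with 9600 frames into that block.
The block's first minute is 1800 frames and the rest 1798 each; 9600 frames reaches minute 5, so 139 × 18 + 5 × 2 = 2512 labels have been skipped so far.
Adding those back, label number 2509098 + 2512 = 2511610 at 30 labels/s is 83720 s + 10 f = 23 h 15 min 20 s frame 10, i.e. 23:15:20;10.

23:15:20;10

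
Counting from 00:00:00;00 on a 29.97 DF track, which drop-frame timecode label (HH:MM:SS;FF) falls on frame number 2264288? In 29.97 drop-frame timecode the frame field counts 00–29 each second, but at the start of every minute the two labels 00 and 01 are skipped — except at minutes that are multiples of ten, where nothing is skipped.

20:59:11;26

Ten DF minutes hold 17982 frames, so frame 2264288 lies in block 125 (frames 2247750–2265731) with 16538 frames into that block.
The block's first minute is 1800 frames and the rest 1798 each; 16538 frames reaches minute 9, so 125 × 18 + 9 × 2 = 2268 labels have been skipped so far.
Adding those back, label number 2264288 + 2268 = 2266556 at 30 labels/s is 75551 s + 26 f = 20 h 59 min 11 s frame 26, i.e. 20:59:11;26.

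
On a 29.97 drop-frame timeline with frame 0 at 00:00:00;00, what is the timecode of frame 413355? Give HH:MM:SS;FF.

03:49:52;09

Each 10-minute DF block holds 10 × 60 × 30 − 9 × 2 = 17982 frames. 413355 ÷ 17982 → 22 full blocks, remainder 17751.
Within the partial block the first minute is 1800 frames and each further minute 1798, so 9 further minute boundaries passed. Total skipped labels = 18 × 22 + 2 × 9 = 414.
Non-drop label index = 413355 + 414 = 413769; at 30 labels/s that is 03:49:52:09, i.e. DF 03:49:52;09.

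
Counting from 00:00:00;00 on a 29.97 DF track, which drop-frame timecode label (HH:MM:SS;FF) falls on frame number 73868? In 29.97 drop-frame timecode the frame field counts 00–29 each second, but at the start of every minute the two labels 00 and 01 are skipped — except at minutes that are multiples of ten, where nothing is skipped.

00:41:04;22

Each 10-minute DF block holds 10 × 60 × 30 − 9 × 2 = 17982 frames. 73868 ÷ 17982 → 4 full blocks, remainder 1940.
Within the partial block the first minute is 1800 frames and each further minute 1798, so 1 further minute boundary passed. Total skipped labels = 18 × 4 + 2 × 1 = 74.
Non-drop label index = 73868 + 74 = 73942; at 30 labels/s that is 00:41:04:22, i.e. DF 00:41:04;22.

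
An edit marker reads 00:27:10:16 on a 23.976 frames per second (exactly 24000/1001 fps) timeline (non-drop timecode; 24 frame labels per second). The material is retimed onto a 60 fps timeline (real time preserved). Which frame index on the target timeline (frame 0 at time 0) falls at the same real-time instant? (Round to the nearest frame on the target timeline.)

Source frame index: (0×3600 + 27×60 + 10) × 24 + 16 = 39136.
Real time: 39136 / (24000/1001) = 1224223/750 s.
Target frame: (1224223/750) × (60) = 2448446/25 ≈ 97937.840 → 97938.

frame 97938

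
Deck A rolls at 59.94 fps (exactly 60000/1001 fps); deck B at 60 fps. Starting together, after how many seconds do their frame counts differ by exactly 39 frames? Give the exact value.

650.65 seconds

The gap grows by |60 − 60000/1001| = 60/1001 frames per second.
Time for a 39-frame gap: 39 ÷ (60/1001) = 650.65 s.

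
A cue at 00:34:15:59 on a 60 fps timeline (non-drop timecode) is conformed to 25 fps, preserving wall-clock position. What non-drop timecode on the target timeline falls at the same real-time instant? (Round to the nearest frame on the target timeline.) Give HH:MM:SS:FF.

Source frame index: (0×3600 + 34×60 + 15) × 60 + 59 = 123359.
Real time: 123359 / (60) = 123359/60 s.
Target frame: (123359/60) × (25) = 616795/12 ≈ 51399.583 → 51400.
At 25 labels/s: frame 51400 → 00:34:16:00.

00:34:16:00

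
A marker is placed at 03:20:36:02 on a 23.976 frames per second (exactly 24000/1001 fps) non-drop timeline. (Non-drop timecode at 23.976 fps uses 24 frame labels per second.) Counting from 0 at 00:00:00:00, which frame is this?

Total seconds to the label: (3 × 3600 + 20 × 60 + 36) = 12036.
Frame index = 12036 × 24 + 2 = 288866.

288866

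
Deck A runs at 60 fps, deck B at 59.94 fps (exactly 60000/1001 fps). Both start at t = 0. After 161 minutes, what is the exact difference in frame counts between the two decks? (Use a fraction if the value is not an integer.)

161 min = 9660 s.
A emits 60 × 9660 = 579600 frames; B emits 60000/1001 × 9660 = 82800000/143.
Difference = 82800/143 frames (≈ 579.0210); B is behind A.

82800/143 frames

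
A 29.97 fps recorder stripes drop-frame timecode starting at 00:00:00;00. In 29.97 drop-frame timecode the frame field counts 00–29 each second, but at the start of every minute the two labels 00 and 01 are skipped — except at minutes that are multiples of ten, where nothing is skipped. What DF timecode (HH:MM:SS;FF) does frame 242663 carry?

02:14:56;25

Ten DF minutes hold 17982 frames, so frame 242663 lies in block 13 (frames 233766–251747) with 8897 frames into that block.
The block's first minute is 1800 frames and the rest 1798 each; 8897 frames reaches minute 4, so 13 × 18 + 4 × 2 = 242 labels have been skipped so far.
Adding those back, label number 242663 + 242 = 242905 at 30 labels/s is 8096 s + 25 f = 2 h 14 min 56 s frame 25, i.e. 02:14:56;25.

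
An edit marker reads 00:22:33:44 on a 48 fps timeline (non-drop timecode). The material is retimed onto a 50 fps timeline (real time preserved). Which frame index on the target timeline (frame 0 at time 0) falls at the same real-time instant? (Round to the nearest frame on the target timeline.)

Source frame index: (0×3600 + 22×60 + 33) × 48 + 44 = 64988.
Real time: 64988 / (48) = 16247/12 s.
Target frame: (16247/12) × (50) = 406175/6 ≈ 67695.833 → 67696.

frame 67696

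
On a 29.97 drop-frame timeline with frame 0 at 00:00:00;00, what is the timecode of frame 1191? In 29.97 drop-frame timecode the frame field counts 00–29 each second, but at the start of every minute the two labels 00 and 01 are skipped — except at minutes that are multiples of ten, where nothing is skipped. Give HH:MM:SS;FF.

Ten DF minutes hold 17982 frames, so frame 1191 lies in block 0 (frames 0–17981) with 1191 frames into that block.
The block's first minute is 1800 frames and the rest 1798 each; 1191 frames reaches minute 0, so 0 × 18 + 0 × 2 = 0 labels have been skipped so far.
Adding those back, label number 1191 + 0 = 1191 at 30 labels/s is 39 s + 21 f = 0 h 0 min 39 s frame 21, i.e. 00:00:39;21.

00:00:39;21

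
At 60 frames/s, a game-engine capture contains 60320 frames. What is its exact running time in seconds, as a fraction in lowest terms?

Running time = 60320 ÷ (60) = 60320 × 1/60 = 3016/3 s.

3016/3 seconds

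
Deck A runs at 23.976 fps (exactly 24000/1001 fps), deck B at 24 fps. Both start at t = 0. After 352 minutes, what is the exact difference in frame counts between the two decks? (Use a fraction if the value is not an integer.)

46080/91 frames

352 min = 21120 s.
A emits 24000/1001 × 21120 = 46080000/91 frames; B emits 24 × 21120 = 506880.
Difference = 46080/91 frames (≈ 506.3736); B is ahead of A.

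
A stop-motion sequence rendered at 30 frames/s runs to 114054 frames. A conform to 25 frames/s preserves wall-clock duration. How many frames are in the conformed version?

95045 frames

Target frames = source frames × (target rate / source rate) = 114054 × (25)/(30) = 114054 × 5/6 = 95045.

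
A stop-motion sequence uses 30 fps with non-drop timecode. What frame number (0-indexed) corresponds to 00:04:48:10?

Total seconds to the label: (0 × 3600 + 4 × 60 + 48) = 288.
Frame index = 288 × 30 + 10 = 8650.

8650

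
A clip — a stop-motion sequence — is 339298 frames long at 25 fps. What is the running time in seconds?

13571.92 seconds

Running time = 339298 / (25) = 13571.92 s.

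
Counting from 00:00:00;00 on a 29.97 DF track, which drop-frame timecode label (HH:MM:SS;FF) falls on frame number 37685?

Each 10-minute DF block holds 10 × 60 × 30 − 9 × 2 = 17982 frames. 37685 ÷ 17982 → 2 full blocks, remainder 1721.
Within the partial block the first minute is 1800 frames and each further minute 1798, so 0 further minute boundaries passed. Total skipped labels = 18 × 2 + 2 × 0 = 36.
Non-drop label index = 37685 + 36 = 37721; at 30 labels/s that is 00:20:57:11, i.e. DF 00:20:57;11.

00:20:57;11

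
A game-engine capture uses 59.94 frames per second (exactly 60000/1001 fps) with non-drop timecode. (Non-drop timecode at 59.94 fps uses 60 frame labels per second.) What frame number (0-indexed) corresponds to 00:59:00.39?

Total seconds to the label: (0 × 3600 + 59 × 60 + 0) = 3540.
Frame index = 3540 × 60 + 39 = 212439.

frame 212439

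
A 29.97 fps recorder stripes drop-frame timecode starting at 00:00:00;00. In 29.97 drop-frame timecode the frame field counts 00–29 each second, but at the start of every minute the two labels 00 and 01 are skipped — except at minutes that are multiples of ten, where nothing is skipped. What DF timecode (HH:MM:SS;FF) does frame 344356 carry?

Ten DF minutes hold 17982 frames, so frame 344356 lies in block 19 (frames 341658–359639) with 2698 frames into that block.
The block's first minute is 1800 frames and the rest 1798 each; 2698 frames reaches minute 1, so 19 × 18 + 1 × 2 = 344 labels have been skipped so far.
Adding those back, label number 344356 + 344 = 344700 at 30 labels/s is 11490 s + 0 f = 3 h 11 min 30 s frame 0, i.e. 03:11:30;00.

03:11:30;00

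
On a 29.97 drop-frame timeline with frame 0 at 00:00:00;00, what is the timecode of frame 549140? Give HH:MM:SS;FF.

Ten DF minutes hold 17982 frames, so frame 549140 lies in block 30 (frames 539460–557441) with 9680 frames into that block.
The block's first minute is 1800 frames and the rest 1798 each; 9680 frames reaches minute 5, so 30 × 18 + 5 × 2 = 550 labels have been skipped so far.
Adding those back, label number 549140 + 550 = 549690 at 30 labels/s is 18323 s + 0 f = 5 h 5 min 23 s frame 0, i.e. 05:05:23;00.

05:05:23;00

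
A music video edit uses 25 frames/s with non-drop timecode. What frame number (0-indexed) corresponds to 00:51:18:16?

76966

Total seconds to the label: (0 × 3600 + 51 × 60 + 18) = 3078.
Frame index = 3078 × 25 + 16 = 76966.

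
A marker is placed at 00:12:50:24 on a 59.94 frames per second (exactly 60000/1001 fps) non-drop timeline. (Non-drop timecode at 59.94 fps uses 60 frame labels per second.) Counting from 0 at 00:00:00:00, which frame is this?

46224

Total seconds to the label: (0 × 3600 + 12 × 60 + 50) = 770.
Frame index = 770 × 60 + 24 = 46224.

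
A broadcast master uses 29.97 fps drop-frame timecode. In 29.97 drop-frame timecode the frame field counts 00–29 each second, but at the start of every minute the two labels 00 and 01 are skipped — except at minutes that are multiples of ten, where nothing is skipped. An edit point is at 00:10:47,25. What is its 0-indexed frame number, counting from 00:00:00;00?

19417

Complete 10-minute blocks: 1, each 17982 frames → 17982.
Remaining 0 whole minutes in the current block: 0 frames.
Within the current minute: 47 × 30 + 25 = 1435. Total = 17982 + 0 + 1435 = 19417.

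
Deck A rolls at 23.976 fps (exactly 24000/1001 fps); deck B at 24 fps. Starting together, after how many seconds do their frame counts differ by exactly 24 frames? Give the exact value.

1001 seconds

The gap grows by |24 − 24000/1001| = 24/1001 frames per second.
Time for a 24-frame gap: 24 ÷ (24/1001) = 1001 s.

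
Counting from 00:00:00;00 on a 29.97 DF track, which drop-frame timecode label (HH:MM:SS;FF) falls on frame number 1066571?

09:53:07;29

Each 10-minute DF block holds 10 × 60 × 30 − 9 × 2 = 17982 frames. 1066571 ÷ 17982 → 59 full blocks, remainder 5633.
Within the partial block the first minute is 1800 frames and each further minute 1798, so 3 further minute boundaries passed. Total skipped labels = 18 × 59 + 2 × 3 = 1068.
Non-drop label index = 1066571 + 1068 = 1067639; at 30 labels/s that is 09:53:07:29, i.e. DF 09:53:07;29.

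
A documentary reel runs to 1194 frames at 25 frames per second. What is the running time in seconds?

Running time = 1194 / (25) = 47.76 s.

47.76 seconds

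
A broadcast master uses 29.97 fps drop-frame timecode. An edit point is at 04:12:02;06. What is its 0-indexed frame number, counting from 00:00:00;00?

Complete 10-minute blocks: 25, each 17982 frames → 449550.
Remaining 2 whole minutes in the current block: 1800 + 1 × 1798 = 3598 frames.
Within the current minute: 2 × 30 + 6 − 2 = 64 (labels ;00/;01 skipped at this minute). Total = 449550 + 3598 + 64 = 453212.

453212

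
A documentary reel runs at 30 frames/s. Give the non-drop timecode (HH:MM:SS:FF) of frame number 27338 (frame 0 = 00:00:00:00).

00:15:11:08

27338 ÷ 30 = 911 full seconds, remainder 8 frames.
911 s = 0 h 15 min 11 s.
Timecode: 00:15:11:08.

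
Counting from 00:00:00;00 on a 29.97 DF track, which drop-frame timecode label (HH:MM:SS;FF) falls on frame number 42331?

00:23:32;13

Each 10-minute DF block holds 10 × 60 × 30 − 9 × 2 = 17982 frames. 42331 ÷ 17982 → 2 full blocks, remainder 6367.
Within the partial block the first minute is 1800 frames and each further minute 1798, so 3 further minute boundaries passed. Total skipped labels = 18 × 2 + 2 × 3 = 42.
Non-drop label index = 42331 + 42 = 42373; at 30 labels/s that is 00:23:32:13, i.e. DF 00:23:32;13.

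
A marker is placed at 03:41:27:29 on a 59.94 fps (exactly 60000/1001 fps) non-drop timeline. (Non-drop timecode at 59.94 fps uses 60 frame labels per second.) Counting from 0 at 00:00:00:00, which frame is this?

Total seconds to the label: (3 × 3600 + 41 × 60 + 27) = 13287.
Frame index = 13287 × 60 + 29 = 797249.

797249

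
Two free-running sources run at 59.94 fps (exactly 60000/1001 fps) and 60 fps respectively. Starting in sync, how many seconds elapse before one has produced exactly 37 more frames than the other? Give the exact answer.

The gap grows by |60 − 60000/1001| = 60/1001 frames per second.
Time for a 37-frame gap: 37 ÷ (60/1001) = 37037/60 s.

37037/60 seconds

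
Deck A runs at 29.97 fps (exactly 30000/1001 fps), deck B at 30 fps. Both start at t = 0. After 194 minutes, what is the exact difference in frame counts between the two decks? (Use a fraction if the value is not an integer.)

194 min = 11640 s.
A emits 30000/1001 × 11640 = 349200000/1001 frames; B emits 30 × 11640 = 349200.
Difference = 349200/1001 frames (≈ 348.8511); B is ahead of A.

349200/1001 frames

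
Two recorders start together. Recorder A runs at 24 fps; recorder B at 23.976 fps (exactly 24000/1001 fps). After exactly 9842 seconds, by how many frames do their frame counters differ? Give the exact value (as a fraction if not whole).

33744/143 frames

A emits 24 × 9842 = 236208 frames; B emits 24000/1001 × 9842 = 33744000/143.
Difference = 33744/143 frames (≈ 235.9720); B is behind A.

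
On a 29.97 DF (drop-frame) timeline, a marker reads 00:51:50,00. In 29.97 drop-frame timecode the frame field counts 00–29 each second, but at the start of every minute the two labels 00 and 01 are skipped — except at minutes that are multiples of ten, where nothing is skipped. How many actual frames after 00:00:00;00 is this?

93208

As if non-drop at 30 labels/s: (0 × 3600 + 51 × 60 + 50) × 30 + 0 = 93300.
Minute boundaries passed: 51; those not divisible by 10: 51 − 5 = 46; dropped labels = 2 × 46 = 92.
Actual frame index = 93300 − 92 = 93208.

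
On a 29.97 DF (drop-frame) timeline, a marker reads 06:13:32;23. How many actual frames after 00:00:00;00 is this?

As if non-drop at 30 labels/s: (6 × 3600 + 13 × 60 + 32) × 30 + 23 = 672383.
Minute boundaries passed: 373; those not divisible by 10: 373 − 37 = 336; dropped labels = 2 × 336 = 672.
Actual frame index = 672383 − 672 = 671711.

671711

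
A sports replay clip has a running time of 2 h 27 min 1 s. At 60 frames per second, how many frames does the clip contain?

2 h 27 min 1 s = 8821 s.
Frames = 8821 × 60 = 529260.

529260 frames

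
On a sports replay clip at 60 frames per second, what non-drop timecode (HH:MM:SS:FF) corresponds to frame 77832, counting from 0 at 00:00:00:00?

77832 ÷ 60 = 1297 full seconds, remainder 12 frames.
1297 s = 0 h 21 min 37 s.
Timecode: 00:21:37:12.

00:21:37:12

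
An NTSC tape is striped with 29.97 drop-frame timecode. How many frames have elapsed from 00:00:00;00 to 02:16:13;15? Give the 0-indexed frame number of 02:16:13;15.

244959

Complete 10-minute blocks: 13, each 17982 frames → 233766.
Remaining 6 whole minutes in the current block: 1800 + 5 × 1798 = 10790 frames.
Within the current minute: 13 × 30 + 15 − 2 = 403 (labels ;00/;01 skipped at this minute). Total = 233766 + 10790 + 403 = 244959.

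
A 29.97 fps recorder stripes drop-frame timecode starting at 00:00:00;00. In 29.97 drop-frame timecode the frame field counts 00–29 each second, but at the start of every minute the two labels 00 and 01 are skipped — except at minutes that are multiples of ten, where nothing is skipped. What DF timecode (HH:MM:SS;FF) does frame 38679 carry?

00:21:30;17

Each 10-minute DF block holds 10 × 60 × 30 − 9 × 2 = 17982 frames. 38679 ÷ 17982 → 2 full blocks, remainder 2715.
Within the partial block the first minute is 1800 frames and each further minute 1798, so 1 further minute boundary passed. Total skipped labels = 18 × 2 + 2 × 1 = 38.
Non-drop label index = 38679 + 38 = 38717; at 30 labels/s that is 00:21:30:17, i.e. DF 00:21:30;17.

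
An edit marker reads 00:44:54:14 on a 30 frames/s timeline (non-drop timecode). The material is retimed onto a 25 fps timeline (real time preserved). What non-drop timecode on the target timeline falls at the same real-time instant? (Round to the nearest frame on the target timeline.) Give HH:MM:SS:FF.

Source frame index: (0×3600 + 44×60 + 54) × 30 + 14 = 80834.
Real time: 80834 / (30) = 40417/15 s.
Target frame: (40417/15) × (25) = 202085/3 ≈ 67361.667 → 67362.
At 25 labels/s: frame 67362 → 00:44:54:12.

00:44:54:12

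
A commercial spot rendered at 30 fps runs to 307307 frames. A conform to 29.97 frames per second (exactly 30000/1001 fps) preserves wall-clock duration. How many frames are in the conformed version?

307000 frames

Target frames = source frames × (target rate / source rate) = 307307 × (30000/1001)/(30) = 307307 × 1000/1001 = 307000.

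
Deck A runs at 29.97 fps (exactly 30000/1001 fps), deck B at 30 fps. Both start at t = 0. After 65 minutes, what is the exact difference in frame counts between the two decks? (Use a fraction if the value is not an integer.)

65 min = 3900 s.
A emits 30000/1001 × 3900 = 9000000/77 frames; B emits 30 × 3900 = 117000.
Difference = 9000/77 frames (≈ 116.8831); B is ahead of A.

9000/77 frames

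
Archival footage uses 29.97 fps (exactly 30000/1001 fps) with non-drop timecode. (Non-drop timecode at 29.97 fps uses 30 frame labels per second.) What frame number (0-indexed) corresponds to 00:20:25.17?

frame 36767

Total seconds to the label: (0 × 3600 + 20 × 60 + 25) = 1225.
Frame index = 1225 × 30 + 17 = 36767.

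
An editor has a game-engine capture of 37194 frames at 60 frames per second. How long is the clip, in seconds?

Running time = 37194 / (60) = 619.9 s.

619.9 seconds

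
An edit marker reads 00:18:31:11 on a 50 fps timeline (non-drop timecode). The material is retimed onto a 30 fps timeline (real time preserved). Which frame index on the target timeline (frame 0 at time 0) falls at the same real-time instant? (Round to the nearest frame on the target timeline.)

frame 33337

Source frame index: (0×3600 + 18×60 + 31) × 50 + 11 = 55561.
Real time: 55561 / (50) = 55561/50 s.
Target frame: (55561/50) × (30) = 166683/5 ≈ 33336.600 → 33337.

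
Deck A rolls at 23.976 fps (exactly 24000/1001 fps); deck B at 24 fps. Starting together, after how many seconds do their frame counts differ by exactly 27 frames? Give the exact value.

1126.125 seconds

The gap grows by |24 − 24000/1001| = 24/1001 frames per second.
Time for a 27-frame gap: 27 ÷ (24/1001) = 1126.125 s.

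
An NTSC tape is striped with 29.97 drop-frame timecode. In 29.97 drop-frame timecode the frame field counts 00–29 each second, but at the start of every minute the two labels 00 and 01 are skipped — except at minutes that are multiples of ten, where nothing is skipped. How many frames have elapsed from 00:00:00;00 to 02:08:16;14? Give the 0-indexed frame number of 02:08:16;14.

Complete 10-minute blocks: 12, each 17982 frames → 215784.
Remaining 8 whole minutes in the current block: 1800 + 7 × 1798 = 14386 frames.
Within the current minute: 16 × 30 + 14 − 2 = 492 (labels ;00/;01 skipped at this minute). Total = 215784 + 14386 + 492 = 230662.

230662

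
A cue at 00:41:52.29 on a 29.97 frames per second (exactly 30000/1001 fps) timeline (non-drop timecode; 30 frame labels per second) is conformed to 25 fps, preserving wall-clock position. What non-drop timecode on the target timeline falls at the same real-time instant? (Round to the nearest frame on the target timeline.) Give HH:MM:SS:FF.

00:41:55:12

Source frame index: (0×3600 + 41×60 + 52) × 30 + 29 = 75389.
Real time: 75389 / (30000/1001) = 75464389/30000 s.
Target frame: (75464389/30000) × (25) = 75464389/1200 ≈ 62886.991 → 62887.
At 25 labels/s: frame 62887 → 00:41:55:12.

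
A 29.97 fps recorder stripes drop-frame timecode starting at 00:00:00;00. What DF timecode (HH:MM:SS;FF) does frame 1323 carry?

Each 10-minute DF block holds 10 × 60 × 30 − 9 × 2 = 17982 frames. 1323 ÷ 17982 → 0 full blocks, remainder 1323.
Within the partial block the first minute is 1800 frames and each further minute 1798, so 0 further minute boundaries passed. Total skipped labels = 18 × 0 + 2 × 0 = 0.
Non-drop label index = 1323 + 0 = 1323; at 30 labels/s that is 00:00:44:03, i.e. DF 00:00:44;03.

00:00:44;03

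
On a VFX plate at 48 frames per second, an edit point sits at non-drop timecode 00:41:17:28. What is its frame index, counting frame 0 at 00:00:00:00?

Total seconds to the label: (0 × 3600 + 41 × 60 + 17) = 2477.
Frame index = 2477 × 48 + 28 = 118924.

118924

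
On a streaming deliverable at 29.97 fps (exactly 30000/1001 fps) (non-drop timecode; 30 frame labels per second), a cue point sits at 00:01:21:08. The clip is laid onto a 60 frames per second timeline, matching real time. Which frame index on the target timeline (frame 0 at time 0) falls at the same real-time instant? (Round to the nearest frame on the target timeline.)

Source frame index: (0×3600 + 1×60 + 21) × 30 + 8 = 2438.
Real time: 2438 / (30000/1001) = 1220219/15000 s.
Target frame: (1220219/15000) × (60) = 1220219/250 ≈ 4880.876 → 4881.

frame 4881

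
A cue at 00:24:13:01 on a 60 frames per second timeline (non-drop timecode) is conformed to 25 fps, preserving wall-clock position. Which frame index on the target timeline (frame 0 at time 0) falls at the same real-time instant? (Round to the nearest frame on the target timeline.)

Source frame index: (0×3600 + 24×60 + 13) × 60 + 1 = 87181.
Real time: 87181 / (60) = 87181/60 s.
Target frame: (87181/60) × (25) = 435905/12 ≈ 36325.417 → 36325.

frame 36325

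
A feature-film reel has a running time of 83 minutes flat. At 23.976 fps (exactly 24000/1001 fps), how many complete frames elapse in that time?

83 min = 4980 s.
Frames = 4980 × 24000/1001 = 119520000/1001 ≈ 119400.5994.
Complete frames: 119400.

119400 frames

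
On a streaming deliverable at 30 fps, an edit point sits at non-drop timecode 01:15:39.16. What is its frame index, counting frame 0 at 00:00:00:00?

frame 136186

Total seconds to the label: (1 × 3600 + 15 × 60 + 39) = 4539.
Frame index = 4539 × 30 + 16 = 136186.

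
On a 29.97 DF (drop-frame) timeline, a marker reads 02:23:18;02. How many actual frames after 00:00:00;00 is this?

As if non-drop at 30 labels/s: (2 × 3600 + 23 × 60 + 18) × 30 + 2 = 257942.
Minute boundaries passed: 143; those not divisible by 10: 143 − 14 = 129; dropped labels = 2 × 129 = 258.
Actual frame index = 257942 − 258 = 257684.

257684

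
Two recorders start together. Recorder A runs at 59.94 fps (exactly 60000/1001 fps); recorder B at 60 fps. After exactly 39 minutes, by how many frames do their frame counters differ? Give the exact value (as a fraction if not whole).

39 min = 2340 s.
A emits 60000/1001 × 2340 = 10800000/77 frames; B emits 60 × 2340 = 140400.
Difference = 10800/77 frames (≈ 140.2597); B is ahead of A.

10800/77 frames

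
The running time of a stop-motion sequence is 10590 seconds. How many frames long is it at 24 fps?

254160 frames

Frames = 10590 × 24 = 254160.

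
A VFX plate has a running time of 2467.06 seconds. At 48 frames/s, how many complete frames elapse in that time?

Frames = 2467.06 × 48 = 2960472/25 ≈ 118418.8800.
Complete frames: 118418.

118418 frames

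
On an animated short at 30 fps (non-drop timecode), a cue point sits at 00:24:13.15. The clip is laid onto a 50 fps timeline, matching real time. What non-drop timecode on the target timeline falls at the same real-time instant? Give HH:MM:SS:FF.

00:24:13:25

Source frame index: (0×3600 + 24×60 + 13) × 30 + 15 = 43605.
Real time: 43605 / (30) = 2907/2 s.
Target frame: (2907/2) × (50) = 72675.
At 50 labels/s: frame 72675 → 00:24:13:25.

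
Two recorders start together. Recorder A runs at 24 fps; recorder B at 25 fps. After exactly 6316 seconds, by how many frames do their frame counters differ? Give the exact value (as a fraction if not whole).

6316 frames

A emits 24 × 6316 = 151584 frames; B emits 25 × 6316 = 157900.
Difference = 6316 frames; B is ahead of A.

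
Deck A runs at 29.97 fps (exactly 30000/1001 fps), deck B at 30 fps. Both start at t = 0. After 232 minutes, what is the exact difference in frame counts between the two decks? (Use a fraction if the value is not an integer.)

417600/1001 frames

232 min = 13920 s.
A emits 30000/1001 × 13920 = 417600000/1001 frames; B emits 30 × 13920 = 417600.
Difference = 417600/1001 frames (≈ 417.1828); B is ahead of A.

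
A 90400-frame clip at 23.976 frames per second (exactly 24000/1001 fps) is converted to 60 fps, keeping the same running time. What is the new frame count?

226226 frames

Target frames = source frames × (target rate / source rate) = 90400 × (60)/(24000/1001) = 90400 × 1001/400 = 226226.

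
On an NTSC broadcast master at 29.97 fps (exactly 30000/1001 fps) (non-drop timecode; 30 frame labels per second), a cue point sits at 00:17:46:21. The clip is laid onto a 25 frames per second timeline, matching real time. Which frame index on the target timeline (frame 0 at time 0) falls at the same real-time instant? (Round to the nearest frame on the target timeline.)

frame 26694

Source frame index: (0×3600 + 17×60 + 46) × 30 + 21 = 32001.
Real time: 32001 / (30000/1001) = 10677667/10000 s.
Target frame: (10677667/10000) × (25) = 10677667/400 ≈ 26694.167 → 26694.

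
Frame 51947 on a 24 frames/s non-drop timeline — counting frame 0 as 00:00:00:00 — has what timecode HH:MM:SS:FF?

00:36:04:11

51947 ÷ 24 = 2164 full seconds, remainder 11 frames.
2164 s = 0 h 36 min 4 s.
Timecode: 00:36:04:11.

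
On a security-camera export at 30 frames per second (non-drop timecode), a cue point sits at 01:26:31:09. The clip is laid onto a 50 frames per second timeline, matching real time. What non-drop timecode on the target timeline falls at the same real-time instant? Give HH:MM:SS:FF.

01:26:31:15

Source frame index: (1×3600 + 26×60 + 31) × 30 + 9 = 155739.
Real time: 155739 / (30) = 51913/10 s.
Target frame: (51913/10) × (50) = 259565.
At 50 labels/s: frame 259565 → 01:26:31:15.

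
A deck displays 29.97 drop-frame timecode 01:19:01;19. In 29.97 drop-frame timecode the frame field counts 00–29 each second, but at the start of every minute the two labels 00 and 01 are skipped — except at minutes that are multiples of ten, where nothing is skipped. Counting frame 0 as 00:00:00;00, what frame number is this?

As if non-drop at 30 labels/s: (1 × 3600 + 19 × 60 + 1) × 30 + 19 = 142249.
Minute boundaries passed: 79; those not divisible by 10: 79 − 7 = 72; dropped labels = 2 × 72 = 144.
Actual frame index = 142249 − 144 = 142105.

142105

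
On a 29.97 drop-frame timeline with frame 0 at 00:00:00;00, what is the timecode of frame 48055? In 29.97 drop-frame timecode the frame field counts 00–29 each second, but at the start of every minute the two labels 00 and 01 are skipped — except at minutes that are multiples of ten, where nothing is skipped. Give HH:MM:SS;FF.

Each 10-minute DF block holds 10 × 60 × 30 − 9 × 2 = 17982 frames. 48055 ÷ 17982 → 2 full blocks, remainder 12091.
Within the partial block the first minute is 1800 frames and each further minute 1798, so 6 further minute boundaries passed. Total skipped labels = 18 × 2 + 2 × 6 = 48.
Non-drop label index = 48055 + 48 = 48103; at 30 labels/s that is 00:26:43:13, i.e. DF 00:26:43;13.

00:26:43;13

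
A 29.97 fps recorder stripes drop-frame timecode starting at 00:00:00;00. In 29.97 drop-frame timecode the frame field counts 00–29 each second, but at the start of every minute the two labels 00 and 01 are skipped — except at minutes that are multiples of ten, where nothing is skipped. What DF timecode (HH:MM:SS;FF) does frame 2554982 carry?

Ten DF minutes hold 17982 frames, so frame 2554982 lies in block 142 (frames 2553444–2571425) with 1538 frames into that block.
The block's first minute is 1800 frames and the rest 1798 each; 1538 frames reaches minute 0, so 142 × 18 + 0 × 2 = 2556 labels have been skipped so far.
Adding those back, label number 2554982 + 2556 = 2557538 at 30 labels/s is 85251 s + 8 f = 23 h 40 min 51 s frame 8, i.e. 23:40:51;08.

23:40:51;08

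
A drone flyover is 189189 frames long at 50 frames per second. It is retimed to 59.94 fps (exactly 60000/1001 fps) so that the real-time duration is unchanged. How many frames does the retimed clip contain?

Target frames = source frames × (target rate / source rate) = 189189 × (60000/1001)/(50) = 189189 × 1200/1001 = 226800.

226800 frames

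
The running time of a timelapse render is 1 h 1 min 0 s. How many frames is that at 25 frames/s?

91500 frames

1 h 1 min 0 s = 3660 s.
Frames = 3660 × 25 = 91500.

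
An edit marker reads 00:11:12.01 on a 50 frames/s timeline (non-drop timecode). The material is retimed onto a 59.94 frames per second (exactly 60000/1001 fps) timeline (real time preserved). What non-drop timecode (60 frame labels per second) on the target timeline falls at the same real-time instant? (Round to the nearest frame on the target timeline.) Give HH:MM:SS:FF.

Source frame index: (0×3600 + 11×60 + 12) × 50 + 1 = 33601.
Real time: 33601 / (50) = 33601/50 s.
Target frame: (33601/50) × (60000/1001) = 40321200/1001 ≈ 40280.919 → 40281.
At 60 labels/s: frame 40281 → 00:11:11:21.

00:11:11:21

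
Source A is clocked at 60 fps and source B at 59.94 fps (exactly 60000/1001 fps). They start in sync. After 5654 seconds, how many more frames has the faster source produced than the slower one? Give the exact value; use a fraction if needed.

30840/91 frames

A emits 60 × 5654 = 339240 frames; B emits 60000/1001 × 5654 = 30840000/91.
Difference = 30840/91 frames (≈ 338.9011); B is behind A.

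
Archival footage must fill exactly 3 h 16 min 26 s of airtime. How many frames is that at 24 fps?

282864 frames

3 h 16 min 26 s = 11786 s.
Frames = 11786 × 24 = 282864.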